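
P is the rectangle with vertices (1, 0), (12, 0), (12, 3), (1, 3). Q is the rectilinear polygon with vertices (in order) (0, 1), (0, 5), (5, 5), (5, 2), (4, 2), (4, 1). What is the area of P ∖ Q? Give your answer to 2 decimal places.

|P| = 33, |P∩Q| = 7.
|P ∖ Q| = |P| − |P∩Q| = 33 − 7 = 26.00.

26.00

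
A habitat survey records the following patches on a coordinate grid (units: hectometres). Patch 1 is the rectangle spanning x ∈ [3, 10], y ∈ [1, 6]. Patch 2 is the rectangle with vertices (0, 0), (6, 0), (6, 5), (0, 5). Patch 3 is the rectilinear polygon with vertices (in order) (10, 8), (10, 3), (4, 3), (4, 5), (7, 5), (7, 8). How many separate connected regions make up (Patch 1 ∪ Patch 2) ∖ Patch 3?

1

(Patch 1 ∪ Patch 2) ∖ Patch 3 is a single connected region.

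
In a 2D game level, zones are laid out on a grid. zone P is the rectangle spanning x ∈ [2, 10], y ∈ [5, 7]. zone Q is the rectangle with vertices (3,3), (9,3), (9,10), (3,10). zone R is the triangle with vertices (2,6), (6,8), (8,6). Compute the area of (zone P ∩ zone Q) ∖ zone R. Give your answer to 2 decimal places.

|zone P ∩ zone Q| = 12.
|(zone P ∩ zone Q) ∩ zone R| = 4.25.
|(zone P ∩ zone Q) ∖ zone R| = 12 − 4.25 = 7.75.

7.75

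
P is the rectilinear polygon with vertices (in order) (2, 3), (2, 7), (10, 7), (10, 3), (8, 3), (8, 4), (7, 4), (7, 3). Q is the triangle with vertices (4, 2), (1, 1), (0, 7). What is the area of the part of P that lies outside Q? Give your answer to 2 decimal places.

|P| = 31, |P∩Q| = 0.9.
|P ∖ Q| = |P| − |P∩Q| = 31 − 0.9 = 30.10.

30.10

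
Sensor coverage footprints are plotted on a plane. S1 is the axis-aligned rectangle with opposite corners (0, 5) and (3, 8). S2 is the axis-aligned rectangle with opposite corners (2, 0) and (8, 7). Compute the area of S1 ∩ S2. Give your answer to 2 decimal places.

2.00

|S1∩S2|: x∈[2,3], y∈[5,7] → 1·2 = 2.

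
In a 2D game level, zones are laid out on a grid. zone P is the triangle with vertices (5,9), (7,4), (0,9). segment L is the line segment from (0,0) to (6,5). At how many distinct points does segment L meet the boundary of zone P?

1

The segment meets the boundary at (5.815,4.846).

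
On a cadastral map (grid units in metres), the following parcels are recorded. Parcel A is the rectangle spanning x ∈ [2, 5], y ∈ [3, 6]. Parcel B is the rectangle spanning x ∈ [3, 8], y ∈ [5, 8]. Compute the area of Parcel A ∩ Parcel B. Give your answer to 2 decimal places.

2.00

|Parcel A∩Parcel B|: x∈[3,5], y∈[5,6] → 2·1 = 2.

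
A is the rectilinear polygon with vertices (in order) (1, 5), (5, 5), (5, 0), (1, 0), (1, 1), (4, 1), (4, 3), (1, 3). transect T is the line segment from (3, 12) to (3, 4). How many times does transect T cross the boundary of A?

The segment meets the boundary at (3,5).

1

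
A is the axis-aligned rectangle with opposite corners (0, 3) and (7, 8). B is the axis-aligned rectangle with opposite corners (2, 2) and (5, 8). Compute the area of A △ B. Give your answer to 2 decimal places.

23.00

|A∩B|: x∈[2,5], y∈[3,8] → 3·5 = 15.
|A △ B| = |A| + |B| − 2·|A∩B| = 35 + 18 − 30 = 23.00.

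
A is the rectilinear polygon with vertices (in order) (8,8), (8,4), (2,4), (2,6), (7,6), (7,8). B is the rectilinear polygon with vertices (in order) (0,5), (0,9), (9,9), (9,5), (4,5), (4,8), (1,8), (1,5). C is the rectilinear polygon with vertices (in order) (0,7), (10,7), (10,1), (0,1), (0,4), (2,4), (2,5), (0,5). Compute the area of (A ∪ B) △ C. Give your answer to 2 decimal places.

|A ∪ B| = 35.
|(A ∪ B) ∩ C| = 20.
|(A ∪ B) △ C| = 35 + 58 − 40 = 53.00.

53.00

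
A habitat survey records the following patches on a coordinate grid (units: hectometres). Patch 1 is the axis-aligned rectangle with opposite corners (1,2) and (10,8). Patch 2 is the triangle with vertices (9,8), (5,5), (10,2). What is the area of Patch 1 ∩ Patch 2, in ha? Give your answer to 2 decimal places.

The intersection is the polygon with vertices (5,5), (9,8), (10,2).
By the shoelace formula its area is 13.50.

13.50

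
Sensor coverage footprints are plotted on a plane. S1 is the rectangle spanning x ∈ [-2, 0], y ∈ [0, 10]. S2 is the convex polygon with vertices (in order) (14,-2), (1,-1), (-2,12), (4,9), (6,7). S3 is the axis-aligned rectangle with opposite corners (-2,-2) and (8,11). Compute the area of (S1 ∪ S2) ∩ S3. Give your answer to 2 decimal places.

97.12

|S1 ∪ S2| = 116.8718.
|(S1 ∪ S2) ∩ S3| = 97.12.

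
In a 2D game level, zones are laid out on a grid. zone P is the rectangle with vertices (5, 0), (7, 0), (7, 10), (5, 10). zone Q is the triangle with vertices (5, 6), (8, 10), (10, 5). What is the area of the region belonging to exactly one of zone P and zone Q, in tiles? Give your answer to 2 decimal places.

25.37

|zone P| = 20, |zone Q| = 11.5, |zone P∩zone Q| = 3.0667.
|zone P △ zone Q| = |zone P| + |zone Q| − 2·|zone P∩zone Q| = 20 + 11.5 − 6.1333 = 25.37.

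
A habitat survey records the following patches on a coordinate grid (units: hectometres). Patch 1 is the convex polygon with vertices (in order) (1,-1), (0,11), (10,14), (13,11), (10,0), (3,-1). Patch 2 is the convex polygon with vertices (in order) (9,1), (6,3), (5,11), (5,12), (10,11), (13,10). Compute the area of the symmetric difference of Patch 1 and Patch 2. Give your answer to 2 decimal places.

|Patch 1| = 146.5, |Patch 2| = 54, |Patch 1∩Patch 2| = 53.7721.
|Patch 1 △ Patch 2| = |Patch 1| + |Patch 2| − 2·|Patch 1∩Patch 2| = 146.5 + 54 − 107.5441 = 92.96.

92.96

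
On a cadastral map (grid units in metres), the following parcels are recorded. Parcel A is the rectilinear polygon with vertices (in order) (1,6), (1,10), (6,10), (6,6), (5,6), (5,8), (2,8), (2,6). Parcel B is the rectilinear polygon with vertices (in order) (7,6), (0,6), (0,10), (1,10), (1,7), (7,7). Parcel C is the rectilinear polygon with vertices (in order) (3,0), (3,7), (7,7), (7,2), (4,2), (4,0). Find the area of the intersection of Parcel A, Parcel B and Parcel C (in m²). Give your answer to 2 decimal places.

1.00

The intersection is the polygon with vertices (5,7), (6,7), (6,6), (5,6).
By the shoelace formula its area is 1.00.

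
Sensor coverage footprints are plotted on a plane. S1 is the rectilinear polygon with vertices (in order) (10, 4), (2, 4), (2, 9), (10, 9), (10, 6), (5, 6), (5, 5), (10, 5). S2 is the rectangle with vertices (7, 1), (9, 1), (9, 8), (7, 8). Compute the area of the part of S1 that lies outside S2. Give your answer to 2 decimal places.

29.00

|S1| = 35, |S1∩S2| = 6.
|S1 ∖ S2| = |S1| − |S1∩S2| = 35 − 6 = 29.00.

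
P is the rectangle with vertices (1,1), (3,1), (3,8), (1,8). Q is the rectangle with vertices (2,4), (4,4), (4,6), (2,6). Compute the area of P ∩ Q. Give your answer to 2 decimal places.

2.00

|P∩Q|: x∈[2,3], y∈[4,6] → 1·2 = 2.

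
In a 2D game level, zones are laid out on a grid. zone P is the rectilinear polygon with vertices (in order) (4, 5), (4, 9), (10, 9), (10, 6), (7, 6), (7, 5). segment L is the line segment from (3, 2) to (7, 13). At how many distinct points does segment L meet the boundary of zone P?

The segment meets the boundary at (5.545,9), (4.091,5).

2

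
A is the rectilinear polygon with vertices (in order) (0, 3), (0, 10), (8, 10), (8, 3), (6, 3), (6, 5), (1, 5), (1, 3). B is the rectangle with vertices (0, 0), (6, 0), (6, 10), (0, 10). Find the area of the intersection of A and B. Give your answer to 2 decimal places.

32.00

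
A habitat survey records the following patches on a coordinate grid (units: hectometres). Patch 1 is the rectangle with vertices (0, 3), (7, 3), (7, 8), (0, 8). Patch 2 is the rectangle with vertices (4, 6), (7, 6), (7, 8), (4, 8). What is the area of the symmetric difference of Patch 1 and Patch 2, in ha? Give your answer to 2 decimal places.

|Patch 1∩Patch 2|: x∈[4,7], y∈[6,8] → 3·2 = 6.
|Patch 1 △ Patch 2| = |Patch 1| + |Patch 2| − 2·|Patch 1∩Patch 2| = 35 + 6 − 12 = 29.00.

29.00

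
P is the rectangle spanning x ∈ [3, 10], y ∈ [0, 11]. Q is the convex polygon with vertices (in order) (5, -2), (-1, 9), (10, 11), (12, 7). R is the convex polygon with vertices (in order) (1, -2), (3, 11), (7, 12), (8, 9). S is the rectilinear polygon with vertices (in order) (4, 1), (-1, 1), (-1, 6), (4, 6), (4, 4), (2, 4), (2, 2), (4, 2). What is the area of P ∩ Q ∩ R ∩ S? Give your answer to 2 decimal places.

2.19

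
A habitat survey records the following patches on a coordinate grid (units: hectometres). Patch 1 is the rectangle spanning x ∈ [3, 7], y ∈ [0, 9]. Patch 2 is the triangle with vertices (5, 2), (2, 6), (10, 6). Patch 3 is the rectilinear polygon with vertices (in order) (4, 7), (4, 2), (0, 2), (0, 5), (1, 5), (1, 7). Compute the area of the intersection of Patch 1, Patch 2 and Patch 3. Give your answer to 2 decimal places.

2.00

The intersection is the polygon with vertices (3,4.667), (3,6), (4,6), (4,3.333).
By the shoelace formula its area is 2.00.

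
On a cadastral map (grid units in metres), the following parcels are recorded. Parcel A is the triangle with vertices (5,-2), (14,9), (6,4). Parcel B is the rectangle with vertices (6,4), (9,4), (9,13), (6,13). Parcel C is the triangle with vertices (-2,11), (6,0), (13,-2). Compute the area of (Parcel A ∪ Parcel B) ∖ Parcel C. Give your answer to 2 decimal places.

39.19

|Parcel A ∪ Parcel B| = 45.6875.
|(Parcel A ∪ Parcel B) ∩ Parcel C| = 6.5017.
|(Parcel A ∪ Parcel B) ∖ Parcel C| = 45.6875 − 6.5017 = 39.19.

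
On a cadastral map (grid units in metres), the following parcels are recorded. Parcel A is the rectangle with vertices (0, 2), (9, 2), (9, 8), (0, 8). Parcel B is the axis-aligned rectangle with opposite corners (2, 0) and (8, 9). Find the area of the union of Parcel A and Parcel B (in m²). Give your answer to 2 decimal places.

By inclusion–exclusion:
Individual areas: |Parcel A| = 54, |Parcel B| = 54.
|Parcel A∩Parcel B|: x∈[2,8], y∈[2,8] → 6·6 = 36.
|Parcel A ∪ Parcel B| = 108 − 36 = 72.00.

72.00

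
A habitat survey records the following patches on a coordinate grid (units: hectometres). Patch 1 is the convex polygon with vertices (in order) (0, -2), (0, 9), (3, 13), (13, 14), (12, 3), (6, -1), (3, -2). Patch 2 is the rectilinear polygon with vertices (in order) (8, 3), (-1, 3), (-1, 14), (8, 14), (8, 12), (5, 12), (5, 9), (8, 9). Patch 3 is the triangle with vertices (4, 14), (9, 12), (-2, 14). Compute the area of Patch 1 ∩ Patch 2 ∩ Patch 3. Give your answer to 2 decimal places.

The intersection is the polygon with vertices (5.8,13.28), (8,12.4), (8,12.182), (3.323,13.032).
By the shoelace formula its area is 1.87.

1.87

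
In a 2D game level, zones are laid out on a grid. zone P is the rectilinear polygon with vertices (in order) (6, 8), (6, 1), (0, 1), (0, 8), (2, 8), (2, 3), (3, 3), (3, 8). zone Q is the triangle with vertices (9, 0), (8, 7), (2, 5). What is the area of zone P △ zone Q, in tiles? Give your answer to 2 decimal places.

|zone P| = 37, |zone Q| = 22, |zone P∩zone Q| = 7.8571.
|zone P △ zone Q| = |zone P| + |zone Q| − 2·|zone P∩zone Q| = 37 + 22 − 15.7143 = 43.29.

43.29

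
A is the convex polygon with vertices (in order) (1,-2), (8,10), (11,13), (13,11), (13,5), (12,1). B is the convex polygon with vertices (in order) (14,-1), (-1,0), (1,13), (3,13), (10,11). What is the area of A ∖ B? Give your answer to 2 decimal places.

|A| = 89, |A∩B| = 68.0989.
|A ∖ B| = |A| − |A∩B| = 89 − 68.0989 = 20.90.

20.90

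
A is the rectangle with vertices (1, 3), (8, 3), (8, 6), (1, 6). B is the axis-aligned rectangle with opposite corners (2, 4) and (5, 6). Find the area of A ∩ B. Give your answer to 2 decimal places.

|A∩B|: x∈[2,5], y∈[4,6] → 3·2 = 6.

6.00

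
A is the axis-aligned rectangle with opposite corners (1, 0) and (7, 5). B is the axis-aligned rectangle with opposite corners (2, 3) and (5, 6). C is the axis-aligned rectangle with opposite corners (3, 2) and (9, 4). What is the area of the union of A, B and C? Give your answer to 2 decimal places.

By inclusion–exclusion:
Individual areas: |A| = 30, |B| = 9, |C| = 12.
|A∩B|: x∈[2,5], y∈[3,5] → 3·2 = 6.
|A∩C|: x∈[3,7], y∈[2,4] → 4·2 = 8.
|B∩C|: x∈[3,5], y∈[3,4] → 2·1 = 2.
|A∩B∩C| = 2.
|A ∪ B ∪ C| = 51 − 16 + 2 = 37.00.

37.00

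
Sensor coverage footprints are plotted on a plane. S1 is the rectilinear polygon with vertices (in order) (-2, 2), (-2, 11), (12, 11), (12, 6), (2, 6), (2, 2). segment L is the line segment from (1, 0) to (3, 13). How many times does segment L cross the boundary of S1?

The segment meets the boundary at (2.692,11), (1.308,2).

2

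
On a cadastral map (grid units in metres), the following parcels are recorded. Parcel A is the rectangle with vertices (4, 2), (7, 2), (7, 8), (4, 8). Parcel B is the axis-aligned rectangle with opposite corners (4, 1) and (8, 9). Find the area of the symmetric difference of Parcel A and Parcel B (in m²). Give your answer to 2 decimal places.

14.00

|Parcel A∩Parcel B|: x∈[4,7], y∈[2,8] → 3·6 = 18.
|Parcel A △ Parcel B| = |Parcel A| + |Parcel B| − 2·|Parcel A∩Parcel B| = 18 + 32 − 36 = 14.00.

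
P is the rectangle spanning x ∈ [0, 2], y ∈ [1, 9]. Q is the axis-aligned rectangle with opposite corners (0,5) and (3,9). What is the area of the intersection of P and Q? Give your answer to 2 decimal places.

8.00

|P∩Q|: x∈[0,2], y∈[5,9] → 2·4 = 8.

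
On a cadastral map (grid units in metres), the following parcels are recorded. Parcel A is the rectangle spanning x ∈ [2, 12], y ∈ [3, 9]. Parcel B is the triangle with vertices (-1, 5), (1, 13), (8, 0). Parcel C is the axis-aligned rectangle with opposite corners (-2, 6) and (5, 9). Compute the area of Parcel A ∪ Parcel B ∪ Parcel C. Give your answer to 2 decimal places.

By inclusion–exclusion:
Individual areas: |Parcel A| = 60, |Parcel B| = 41, |Parcel C| = 21.
|Parcel A∩Parcel B| = 16.5154.
|Parcel A∩Parcel C|: x∈[2,5], y∈[6,9] → 3·3 = 9.
|Parcel B∩Parcel C| = 13.0096.
|Parcel A∩Parcel B∩Parcel C| = 5.8846.
|Parcel A ∪ Parcel B ∪ Parcel C| = 122 − 38.525 + 5.8846 = 89.36.

89.36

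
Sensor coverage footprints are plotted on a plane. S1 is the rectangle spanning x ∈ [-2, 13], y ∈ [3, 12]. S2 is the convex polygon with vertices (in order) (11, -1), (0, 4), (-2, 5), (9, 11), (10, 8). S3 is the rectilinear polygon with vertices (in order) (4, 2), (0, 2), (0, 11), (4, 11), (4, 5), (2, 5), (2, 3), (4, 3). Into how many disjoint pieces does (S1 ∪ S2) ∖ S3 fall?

1

(S1 ∪ S2) ∖ S3 is a single connected region.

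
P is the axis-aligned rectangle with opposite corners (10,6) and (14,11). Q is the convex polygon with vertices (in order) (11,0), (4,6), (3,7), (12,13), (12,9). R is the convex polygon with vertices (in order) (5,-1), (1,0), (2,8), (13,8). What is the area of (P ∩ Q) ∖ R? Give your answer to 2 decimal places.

|P ∩ Q| = 9.5.
|(P ∩ Q) ∩ R| = 3.4286.
|(P ∩ Q) ∖ R| = 9.5 − 3.4286 = 6.07.

6.07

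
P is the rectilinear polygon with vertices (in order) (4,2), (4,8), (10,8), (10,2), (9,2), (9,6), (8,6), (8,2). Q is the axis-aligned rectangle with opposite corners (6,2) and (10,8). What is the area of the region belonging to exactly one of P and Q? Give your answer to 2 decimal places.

|P| = 32, |Q| = 24, |P∩Q| = 20.
|P △ Q| = |P| + |Q| − 2·|P∩Q| = 32 + 24 − 40 = 16.00.

16.00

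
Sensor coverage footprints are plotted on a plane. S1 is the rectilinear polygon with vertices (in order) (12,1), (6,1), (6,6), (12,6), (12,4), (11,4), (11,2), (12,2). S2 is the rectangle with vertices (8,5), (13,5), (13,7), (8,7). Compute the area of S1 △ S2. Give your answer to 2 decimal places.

30.00

|S1| = 28, |S2| = 10, |S1∩S2| = 4.
|S1 △ S2| = |S1| + |S2| − 2·|S1∩S2| = 28 + 10 − 8 = 30.00.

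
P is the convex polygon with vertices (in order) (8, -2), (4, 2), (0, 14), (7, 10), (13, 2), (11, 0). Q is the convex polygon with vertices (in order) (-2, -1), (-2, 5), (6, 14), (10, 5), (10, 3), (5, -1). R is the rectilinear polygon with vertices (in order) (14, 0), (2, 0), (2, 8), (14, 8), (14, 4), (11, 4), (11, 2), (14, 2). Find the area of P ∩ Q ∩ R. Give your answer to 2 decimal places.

44.33

The intersection is the polygon with vertices (2,8), (8.5,8), (8.909,7.455), (10,5), (10,3), (6.25,0), (6,0), (4,2).
By the shoelace formula its area is 44.33.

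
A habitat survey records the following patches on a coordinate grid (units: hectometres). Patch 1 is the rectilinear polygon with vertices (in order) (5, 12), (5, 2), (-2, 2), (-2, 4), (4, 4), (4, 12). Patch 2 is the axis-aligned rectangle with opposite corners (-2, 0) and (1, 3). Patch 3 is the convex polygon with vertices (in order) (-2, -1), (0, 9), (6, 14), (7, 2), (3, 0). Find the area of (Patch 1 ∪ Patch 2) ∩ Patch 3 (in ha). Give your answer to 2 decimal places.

25.60

The region (Patch 1 ∪ Patch 2) ∩ Patch 3 is the polygon with vertices (1,2), (1,0), (-1.8,0), (-1,4), (4,4), (4,12), (5,12), (5,2).
By the shoelace formula its area is 25.60.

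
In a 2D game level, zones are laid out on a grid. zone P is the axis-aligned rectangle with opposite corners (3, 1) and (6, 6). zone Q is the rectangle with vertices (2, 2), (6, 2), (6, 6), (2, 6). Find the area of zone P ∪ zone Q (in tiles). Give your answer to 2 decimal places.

By inclusion–exclusion:
Individual areas: |zone P| = 15, |zone Q| = 16.
|zone P∩zone Q|: x∈[3,6], y∈[2,6] → 3·4 = 12.
|zone P ∪ zone Q| = 31 − 12 = 19.00.

19.00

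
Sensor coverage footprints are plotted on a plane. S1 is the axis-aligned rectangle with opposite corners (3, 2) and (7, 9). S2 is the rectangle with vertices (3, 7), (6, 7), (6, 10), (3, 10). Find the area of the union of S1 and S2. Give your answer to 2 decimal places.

By inclusion–exclusion:
Individual areas: |S1| = 28, |S2| = 9.
|S1∩S2|: x∈[3,6], y∈[7,9] → 3·2 = 6.
|S1 ∪ S2| = 37 − 6 = 31.00.

31.00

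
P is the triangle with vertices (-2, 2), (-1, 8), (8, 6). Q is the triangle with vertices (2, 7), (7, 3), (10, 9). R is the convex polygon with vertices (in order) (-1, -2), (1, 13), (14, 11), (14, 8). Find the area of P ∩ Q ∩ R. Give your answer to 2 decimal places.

6.27

The intersection is the polygon with vertices (4.833,4.733), (2,7), (2.706,7.176), (8,6).
By the shoelace formula its area is 6.27.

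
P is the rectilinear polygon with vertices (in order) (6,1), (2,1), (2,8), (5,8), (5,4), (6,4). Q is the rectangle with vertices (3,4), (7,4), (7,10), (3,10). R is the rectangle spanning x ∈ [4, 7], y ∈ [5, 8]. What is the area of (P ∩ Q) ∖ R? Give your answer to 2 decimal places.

|P ∩ Q| = 8.
|(P ∩ Q) ∩ R| = 3.
|(P ∩ Q) ∖ R| = 8 − 3 = 5.00.

5.00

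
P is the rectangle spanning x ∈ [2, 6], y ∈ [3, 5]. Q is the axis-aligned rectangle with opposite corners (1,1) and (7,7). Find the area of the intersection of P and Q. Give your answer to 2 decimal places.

|P∩Q|: x∈[2,6], y∈[3,5] → 4·2 = 8.

8.00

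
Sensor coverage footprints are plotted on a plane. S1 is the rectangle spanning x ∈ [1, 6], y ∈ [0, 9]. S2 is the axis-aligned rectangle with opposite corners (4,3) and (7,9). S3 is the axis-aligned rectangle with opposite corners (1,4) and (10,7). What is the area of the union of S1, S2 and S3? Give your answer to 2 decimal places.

60.00

By inclusion–exclusion:
Individual areas: |S1| = 45, |S2| = 18, |S3| = 27.
|S1∩S2|: x∈[4,6], y∈[3,9] → 2·6 = 12.
|S1∩S3|: x∈[1,6], y∈[4,7] → 5·3 = 15.
|S2∩S3|: x∈[4,7], y∈[4,7] → 3·3 = 9.
|S1∩S2∩S3| = 6.
|S1 ∪ S2 ∪ S3| = 90 − 36 + 6 = 60.00.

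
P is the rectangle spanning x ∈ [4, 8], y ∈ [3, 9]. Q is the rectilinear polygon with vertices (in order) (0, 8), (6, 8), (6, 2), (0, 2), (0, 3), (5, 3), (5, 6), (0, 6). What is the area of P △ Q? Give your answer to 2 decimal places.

|P| = 24, |Q| = 21, |P∩Q| = 7.
|P △ Q| = |P| + |Q| − 2·|P∩Q| = 24 + 21 − 14 = 31.00.

31.00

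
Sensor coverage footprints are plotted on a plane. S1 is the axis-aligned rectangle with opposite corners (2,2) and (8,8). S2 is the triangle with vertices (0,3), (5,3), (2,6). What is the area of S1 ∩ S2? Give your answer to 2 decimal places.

The intersection is the polygon with vertices (2,6), (5,3), (2,3).
By the shoelace formula its area is 4.50.

4.50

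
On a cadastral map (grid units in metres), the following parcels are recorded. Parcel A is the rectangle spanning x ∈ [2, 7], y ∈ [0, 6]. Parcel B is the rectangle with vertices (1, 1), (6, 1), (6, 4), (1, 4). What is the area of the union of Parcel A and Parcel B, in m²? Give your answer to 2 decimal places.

33.00

By inclusion–exclusion:
Individual areas: |Parcel A| = 30, |Parcel B| = 15.
|Parcel A∩Parcel B|: x∈[2,6], y∈[1,4] → 4·3 = 12.
|Parcel A ∪ Parcel B| = 45 − 12 = 33.00.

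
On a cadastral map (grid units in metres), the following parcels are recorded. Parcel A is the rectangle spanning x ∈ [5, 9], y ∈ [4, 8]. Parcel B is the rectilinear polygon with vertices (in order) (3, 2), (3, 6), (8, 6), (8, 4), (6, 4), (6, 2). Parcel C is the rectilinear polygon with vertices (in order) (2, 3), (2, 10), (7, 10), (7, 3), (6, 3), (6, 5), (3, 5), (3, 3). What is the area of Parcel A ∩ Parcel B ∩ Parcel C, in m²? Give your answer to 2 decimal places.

The intersection is the polygon with vertices (5,6), (7,6), (7,4), (6,4), (6,5), (5,5).
By the shoelace formula its area is 3.00.

3.00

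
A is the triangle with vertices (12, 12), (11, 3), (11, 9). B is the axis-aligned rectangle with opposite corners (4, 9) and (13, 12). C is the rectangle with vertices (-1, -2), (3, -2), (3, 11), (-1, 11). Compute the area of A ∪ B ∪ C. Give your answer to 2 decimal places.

81.00

By inclusion–exclusion:
Individual areas: |A| = 3, |B| = 27, |C| = 52.
|A∩B| = 1.
|A∩C| = 0.
|B∩C| = 0 (no overlap).
|A∩B∩C| = 0.
|A ∪ B ∪ C| = 82 − 1 + 0 = 81.00.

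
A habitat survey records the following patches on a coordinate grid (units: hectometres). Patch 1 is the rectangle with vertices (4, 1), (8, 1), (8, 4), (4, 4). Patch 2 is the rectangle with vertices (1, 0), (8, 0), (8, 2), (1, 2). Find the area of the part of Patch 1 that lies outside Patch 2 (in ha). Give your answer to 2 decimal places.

8.00

|Patch 1∩Patch 2|: x∈[4,8], y∈[1,2] → 4·1 = 4.
|Patch 1| = 12.
|Patch 1 ∖ Patch 2| = |Patch 1| − |Patch 1∩Patch 2| = 12 − 4 = 8.00.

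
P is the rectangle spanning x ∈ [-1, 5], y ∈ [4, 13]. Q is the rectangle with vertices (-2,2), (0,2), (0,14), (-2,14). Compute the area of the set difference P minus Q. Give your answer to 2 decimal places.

45.00

|P∩Q|: x∈[-1,0], y∈[4,13] → 1·9 = 9.
|P| = 54.
|P ∖ Q| = |P| − |P∩Q| = 54 − 9 = 45.00.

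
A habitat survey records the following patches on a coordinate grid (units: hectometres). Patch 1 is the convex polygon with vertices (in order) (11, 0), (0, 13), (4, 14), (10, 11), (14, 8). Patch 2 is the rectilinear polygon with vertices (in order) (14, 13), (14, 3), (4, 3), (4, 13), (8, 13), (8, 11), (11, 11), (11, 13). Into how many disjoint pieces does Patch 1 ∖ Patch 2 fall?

3

Patch 1 ∖ Patch 2 splits into 3 disjoint pieces (area 5.4952, area 12.4545, area 1).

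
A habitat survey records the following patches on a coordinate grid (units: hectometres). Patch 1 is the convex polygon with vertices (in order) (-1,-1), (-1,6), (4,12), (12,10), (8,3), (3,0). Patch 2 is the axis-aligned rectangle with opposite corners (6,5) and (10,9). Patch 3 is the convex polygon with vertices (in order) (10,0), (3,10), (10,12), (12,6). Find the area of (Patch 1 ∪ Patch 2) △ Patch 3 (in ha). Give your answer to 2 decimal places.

|Patch 1 ∪ Patch 2| = 102.1429.
|(Patch 1 ∪ Patch 2) ∩ Patch 3| = 36.6701.
|(Patch 1 ∪ Patch 2) △ Patch 3| = 102.1429 + 54 − 73.3402 = 82.80.

82.80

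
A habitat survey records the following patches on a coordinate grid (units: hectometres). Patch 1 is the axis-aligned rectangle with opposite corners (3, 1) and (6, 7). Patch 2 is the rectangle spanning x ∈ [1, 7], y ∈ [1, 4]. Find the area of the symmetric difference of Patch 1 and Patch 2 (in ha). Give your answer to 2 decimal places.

|Patch 1∩Patch 2|: x∈[3,6], y∈[1,4] → 3·3 = 9.
|Patch 1 △ Patch 2| = |Patch 1| + |Patch 2| − 2·|Patch 1∩Patch 2| = 18 + 18 − 18 = 18.00.

18.00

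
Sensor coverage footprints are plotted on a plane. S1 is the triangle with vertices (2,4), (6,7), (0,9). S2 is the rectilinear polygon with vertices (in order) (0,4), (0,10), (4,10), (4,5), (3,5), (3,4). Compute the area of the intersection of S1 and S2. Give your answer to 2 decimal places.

10.79

The intersection is the polygon with vertices (2,4), (0,9), (4,7.667), (4,5.5), (3.333,5), (3,5), (3,4.75).
By the shoelace formula its area is 10.79.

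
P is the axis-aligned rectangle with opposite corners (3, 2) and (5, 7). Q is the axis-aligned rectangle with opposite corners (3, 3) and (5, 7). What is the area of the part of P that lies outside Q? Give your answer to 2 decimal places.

|P∩Q|: x∈[3,5], y∈[3,7] → 2·4 = 8.
|P| = 10.
|P ∖ Q| = |P| − |P∩Q| = 10 − 8 = 2.00.

2.00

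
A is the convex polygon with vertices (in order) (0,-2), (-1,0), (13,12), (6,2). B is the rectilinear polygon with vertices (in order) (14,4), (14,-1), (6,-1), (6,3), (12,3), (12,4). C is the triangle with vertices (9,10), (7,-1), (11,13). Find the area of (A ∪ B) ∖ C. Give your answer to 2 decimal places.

|A ∪ B| = 69.65.
|(A ∪ B) ∩ C| = 3.5369.
|(A ∪ B) ∖ C| = 69.65 − 3.5369 = 66.11.

66.11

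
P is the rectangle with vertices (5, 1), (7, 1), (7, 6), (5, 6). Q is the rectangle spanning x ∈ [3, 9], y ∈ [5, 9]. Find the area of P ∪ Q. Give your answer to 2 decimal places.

32.00

By inclusion–exclusion:
Individual areas: |P| = 10, |Q| = 24.
|P∩Q|: x∈[5,7], y∈[5,6] → 2·1 = 2.
|P ∪ Q| = 34 − 2 = 32.00.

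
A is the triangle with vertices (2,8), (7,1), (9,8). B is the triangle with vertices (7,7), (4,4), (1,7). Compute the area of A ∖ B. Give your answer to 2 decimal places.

|A| = 24.5, |A∩B| = 5.3571.
|A ∖ B| = |A| − |A∩B| = 24.5 − 5.3571 = 19.14.

19.14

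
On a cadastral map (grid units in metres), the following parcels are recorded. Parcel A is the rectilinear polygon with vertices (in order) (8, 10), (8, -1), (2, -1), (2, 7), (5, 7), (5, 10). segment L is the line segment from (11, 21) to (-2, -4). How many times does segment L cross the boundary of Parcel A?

The segment meets the boundary at (2,3.692), (3.72,7), (5,9.462), (5.28,10).

4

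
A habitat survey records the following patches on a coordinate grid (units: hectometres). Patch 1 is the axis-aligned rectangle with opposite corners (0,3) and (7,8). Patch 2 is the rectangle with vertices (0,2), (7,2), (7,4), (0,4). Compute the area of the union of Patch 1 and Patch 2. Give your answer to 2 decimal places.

42.00

By inclusion–exclusion:
Individual areas: |Patch 1| = 35, |Patch 2| = 14.
|Patch 1∩Patch 2|: x∈[0,7], y∈[3,4] → 7·1 = 7.
|Patch 1 ∪ Patch 2| = 49 − 7 = 42.00.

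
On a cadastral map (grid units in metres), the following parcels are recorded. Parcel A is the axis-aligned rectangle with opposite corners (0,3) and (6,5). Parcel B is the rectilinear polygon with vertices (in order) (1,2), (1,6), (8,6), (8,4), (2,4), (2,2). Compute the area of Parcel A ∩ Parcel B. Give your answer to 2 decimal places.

6.00

The intersection is the polygon with vertices (6,5), (6,4), (2,4), (2,3), (1,3), (1,5).
By the shoelace formula its area is 6.00.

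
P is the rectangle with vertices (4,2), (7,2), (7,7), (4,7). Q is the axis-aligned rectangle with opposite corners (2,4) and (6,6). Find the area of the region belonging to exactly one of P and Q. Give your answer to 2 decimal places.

|P∩Q|: x∈[4,6], y∈[4,6] → 2·2 = 4.
|P △ Q| = |P| + |Q| − 2·|P∩Q| = 15 + 8 − 8 = 15.00.

15.00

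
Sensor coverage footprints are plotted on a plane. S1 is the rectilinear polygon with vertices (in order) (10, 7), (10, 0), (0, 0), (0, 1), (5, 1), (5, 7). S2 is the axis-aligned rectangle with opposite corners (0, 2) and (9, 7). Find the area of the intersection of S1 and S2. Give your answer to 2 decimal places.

20.00

The intersection is the polygon with vertices (5,7), (9,7), (9,2), (5,2).
By the shoelace formula its area is 20.00.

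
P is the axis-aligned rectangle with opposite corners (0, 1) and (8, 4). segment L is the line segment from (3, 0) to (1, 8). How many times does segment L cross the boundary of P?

2

The segment meets the boundary at (2,4), (2.75,1).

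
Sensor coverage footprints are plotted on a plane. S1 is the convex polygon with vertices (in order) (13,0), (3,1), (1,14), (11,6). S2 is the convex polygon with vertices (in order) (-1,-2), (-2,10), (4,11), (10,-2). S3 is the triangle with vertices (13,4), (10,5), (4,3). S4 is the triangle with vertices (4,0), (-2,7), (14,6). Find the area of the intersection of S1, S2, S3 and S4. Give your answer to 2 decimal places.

The intersection is the polygon with vertices (4,3), (7.2,4.067), (7.512,3.39).
By the shoelace formula its area is 1.25.

1.25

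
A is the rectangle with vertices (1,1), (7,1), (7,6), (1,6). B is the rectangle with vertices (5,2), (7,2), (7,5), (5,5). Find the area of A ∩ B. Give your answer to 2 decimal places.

|A∩B|: x∈[5,7], y∈[2,5] → 2·3 = 6.

6.00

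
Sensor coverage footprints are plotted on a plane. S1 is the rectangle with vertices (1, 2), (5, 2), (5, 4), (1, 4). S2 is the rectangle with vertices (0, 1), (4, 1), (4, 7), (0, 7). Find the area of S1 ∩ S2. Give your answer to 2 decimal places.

|S1∩S2|: x∈[1,4], y∈[2,4] → 3·2 = 6.

6.00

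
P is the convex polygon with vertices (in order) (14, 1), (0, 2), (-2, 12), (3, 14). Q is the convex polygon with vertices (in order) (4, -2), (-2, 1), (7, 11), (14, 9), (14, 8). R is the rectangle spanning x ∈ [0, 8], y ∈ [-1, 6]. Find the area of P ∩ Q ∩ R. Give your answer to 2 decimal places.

30.66

The intersection is the polygon with vertices (2.5,6), (8,6), (8,2), (7.467,1.467), (0,2), (0,3.222).
By the shoelace formula its area is 30.66.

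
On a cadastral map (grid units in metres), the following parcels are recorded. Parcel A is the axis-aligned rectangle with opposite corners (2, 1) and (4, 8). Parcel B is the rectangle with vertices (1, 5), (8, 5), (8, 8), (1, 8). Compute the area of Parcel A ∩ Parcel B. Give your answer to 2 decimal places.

|Parcel A∩Parcel B|: x∈[2,4], y∈[5,8] → 2·3 = 6.

6.00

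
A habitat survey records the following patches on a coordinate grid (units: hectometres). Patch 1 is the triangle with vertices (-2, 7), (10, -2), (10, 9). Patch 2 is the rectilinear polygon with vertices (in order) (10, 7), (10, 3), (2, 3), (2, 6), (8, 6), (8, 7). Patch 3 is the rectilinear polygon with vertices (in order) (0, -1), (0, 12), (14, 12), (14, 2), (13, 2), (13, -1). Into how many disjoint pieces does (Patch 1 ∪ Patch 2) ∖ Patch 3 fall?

(Patch 1 ∪ Patch 2) ∖ Patch 3 splits into 2 disjoint pieces (area 1.8333, area 0.6667).

2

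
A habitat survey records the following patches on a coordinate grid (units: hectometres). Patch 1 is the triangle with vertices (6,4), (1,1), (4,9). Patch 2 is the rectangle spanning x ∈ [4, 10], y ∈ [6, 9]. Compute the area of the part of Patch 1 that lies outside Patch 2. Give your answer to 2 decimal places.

|Patch 1| = 15.5, |Patch 1∩Patch 2| = 1.8.
|Patch 1 ∖ Patch 2| = |Patch 1| − |Patch 1∩Patch 2| = 15.5 − 1.8 = 13.70.

13.70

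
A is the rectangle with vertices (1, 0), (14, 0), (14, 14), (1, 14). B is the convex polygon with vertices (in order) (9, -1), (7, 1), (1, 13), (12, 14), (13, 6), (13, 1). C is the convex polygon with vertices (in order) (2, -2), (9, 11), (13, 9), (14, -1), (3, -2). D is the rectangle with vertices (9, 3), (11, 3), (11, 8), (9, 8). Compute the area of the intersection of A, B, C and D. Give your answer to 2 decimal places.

The intersection is the polygon with vertices (9,3), (9,8), (11,8), (11,3).
By the shoelace formula its area is 10.00.

10.00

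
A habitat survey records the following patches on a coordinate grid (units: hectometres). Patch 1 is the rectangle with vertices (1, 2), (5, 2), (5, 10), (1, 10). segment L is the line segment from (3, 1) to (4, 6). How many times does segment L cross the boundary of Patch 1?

1

The segment meets the boundary at (3.2,2).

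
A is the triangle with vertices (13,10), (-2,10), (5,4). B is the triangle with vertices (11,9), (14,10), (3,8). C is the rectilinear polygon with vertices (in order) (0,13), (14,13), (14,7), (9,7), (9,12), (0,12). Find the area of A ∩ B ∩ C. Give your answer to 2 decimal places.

The intersection is the polygon with vertices (11,9), (9,8.75), (9,9.091), (12.68,9.76), (12.2,9.4).
By the shoelace formula its area is 1.30.

1.30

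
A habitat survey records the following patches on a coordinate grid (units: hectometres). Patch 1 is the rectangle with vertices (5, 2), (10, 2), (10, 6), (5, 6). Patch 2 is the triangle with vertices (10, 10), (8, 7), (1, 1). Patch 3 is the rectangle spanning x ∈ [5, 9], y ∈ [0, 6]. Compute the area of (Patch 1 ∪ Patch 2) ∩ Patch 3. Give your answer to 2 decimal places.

16.00

The region (Patch 1 ∪ Patch 2) ∩ Patch 3 is the polygon with vertices (5,2), (5,4.429), (5,5), (5,6), (6,6), (6.833,6), (9,6), (9,2).
By the shoelace formula its area is 16.00.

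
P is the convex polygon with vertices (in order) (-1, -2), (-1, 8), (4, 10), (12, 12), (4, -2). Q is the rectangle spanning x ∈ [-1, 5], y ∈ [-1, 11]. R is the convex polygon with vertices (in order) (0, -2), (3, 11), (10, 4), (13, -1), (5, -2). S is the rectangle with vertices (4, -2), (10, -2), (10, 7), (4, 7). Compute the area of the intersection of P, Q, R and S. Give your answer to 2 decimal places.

7.84

The intersection is the polygon with vertices (5,-0.25), (4.571,-1), (4,-1), (4,7), (5,7).
By the shoelace formula its area is 7.84.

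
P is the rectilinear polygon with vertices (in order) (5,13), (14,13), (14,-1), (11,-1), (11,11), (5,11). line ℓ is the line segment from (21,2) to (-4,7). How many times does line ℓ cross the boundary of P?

2

The segment meets the boundary at (11,4), (14,3.4).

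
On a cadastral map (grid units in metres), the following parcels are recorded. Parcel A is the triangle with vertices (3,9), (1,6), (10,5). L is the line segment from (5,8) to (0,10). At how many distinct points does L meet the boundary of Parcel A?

The segment meets the boundary at (2.895,8.842), (4.167,8.333).

2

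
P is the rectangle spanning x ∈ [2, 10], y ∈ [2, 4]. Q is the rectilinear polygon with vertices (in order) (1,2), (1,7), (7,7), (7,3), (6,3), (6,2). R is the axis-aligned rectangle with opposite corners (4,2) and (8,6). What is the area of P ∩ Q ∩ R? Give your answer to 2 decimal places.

5.00

The intersection is the polygon with vertices (7,4), (7,3), (6,3), (6,2), (4,2), (4,4).
By the shoelace formula its area is 5.00.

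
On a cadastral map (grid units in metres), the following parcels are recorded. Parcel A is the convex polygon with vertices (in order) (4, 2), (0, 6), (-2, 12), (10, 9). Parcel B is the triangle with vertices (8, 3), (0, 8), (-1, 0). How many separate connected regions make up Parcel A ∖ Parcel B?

1

Parcel A ∖ Parcel B is a single connected region.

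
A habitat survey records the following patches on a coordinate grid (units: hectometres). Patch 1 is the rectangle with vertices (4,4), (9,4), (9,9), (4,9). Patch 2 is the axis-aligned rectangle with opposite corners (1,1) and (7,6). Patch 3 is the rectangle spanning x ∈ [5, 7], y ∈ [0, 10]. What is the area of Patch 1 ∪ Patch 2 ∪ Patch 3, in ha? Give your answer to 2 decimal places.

53.00

By inclusion–exclusion:
Individual areas: |Patch 1| = 25, |Patch 2| = 30, |Patch 3| = 20.
|Patch 1∩Patch 2|: x∈[4,7], y∈[4,6] → 3·2 = 6.
|Patch 1∩Patch 3|: x∈[5,7], y∈[4,9] → 2·5 = 10.
|Patch 2∩Patch 3|: x∈[5,7], y∈[1,6] → 2·5 = 10.
|Patch 1∩Patch 2∩Patch 3| = 4.
|Patch 1 ∪ Patch 2 ∪ Patch 3| = 75 − 26 + 4 = 53.00.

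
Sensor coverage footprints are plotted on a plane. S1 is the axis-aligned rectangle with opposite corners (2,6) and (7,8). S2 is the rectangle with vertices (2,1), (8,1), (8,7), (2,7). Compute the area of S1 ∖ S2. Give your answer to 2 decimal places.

5.00

|S1∩S2|: x∈[2,7], y∈[6,7] → 5·1 = 5.
|S1| = 10.
|S1 ∖ S2| = |S1| − |S1∩S2| = 10 − 5 = 5.00.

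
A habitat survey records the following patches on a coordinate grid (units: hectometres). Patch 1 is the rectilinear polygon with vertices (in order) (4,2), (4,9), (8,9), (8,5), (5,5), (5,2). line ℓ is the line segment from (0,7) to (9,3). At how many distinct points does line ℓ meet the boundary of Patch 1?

2

The segment meets the boundary at (5,4.778), (4,5.222).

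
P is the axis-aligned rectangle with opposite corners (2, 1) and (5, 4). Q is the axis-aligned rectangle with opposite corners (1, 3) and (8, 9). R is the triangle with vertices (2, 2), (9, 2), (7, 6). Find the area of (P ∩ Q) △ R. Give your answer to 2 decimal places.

14.75

|P ∩ Q| = 3.
|(P ∩ Q) ∩ R| = 1.125.
|(P ∩ Q) △ R| = 3 + 14 − 2.25 = 14.75.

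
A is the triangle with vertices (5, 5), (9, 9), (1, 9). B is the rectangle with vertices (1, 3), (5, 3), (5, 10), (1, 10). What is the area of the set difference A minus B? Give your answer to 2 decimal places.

|A| = 16, |A∩B| = 8.
|A ∖ B| = |A| − |A∩B| = 16 − 8 = 8.00.

8.00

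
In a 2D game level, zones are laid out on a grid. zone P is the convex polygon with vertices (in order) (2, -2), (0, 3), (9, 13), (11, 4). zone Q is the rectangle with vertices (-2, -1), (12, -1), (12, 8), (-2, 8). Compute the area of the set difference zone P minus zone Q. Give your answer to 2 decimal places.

14.98

|zone P| = 79, |zone P∩zone Q| = 64.0222.
|zone P ∖ zone Q| = |zone P| − |zone P∩zone Q| = 79 − 64.0222 = 14.98.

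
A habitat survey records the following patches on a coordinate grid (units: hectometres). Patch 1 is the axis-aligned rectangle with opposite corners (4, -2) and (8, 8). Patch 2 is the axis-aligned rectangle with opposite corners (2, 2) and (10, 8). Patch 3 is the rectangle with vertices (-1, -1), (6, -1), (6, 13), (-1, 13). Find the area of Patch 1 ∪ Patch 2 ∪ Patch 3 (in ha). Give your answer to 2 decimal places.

By inclusion–exclusion:
Individual areas: |Patch 1| = 40, |Patch 2| = 48, |Patch 3| = 98.
|Patch 1∩Patch 2|: x∈[4,8], y∈[2,8] → 4·6 = 24.
|Patch 1∩Patch 3|: x∈[4,6], y∈[-1,8] → 2·9 = 18.
|Patch 2∩Patch 3|: x∈[2,6], y∈[2,8] → 4·6 = 24.
|Patch 1∩Patch 2∩Patch 3| = 12.
|Patch 1 ∪ Patch 2 ∪ Patch 3| = 186 − 66 + 12 = 132.00.

132.00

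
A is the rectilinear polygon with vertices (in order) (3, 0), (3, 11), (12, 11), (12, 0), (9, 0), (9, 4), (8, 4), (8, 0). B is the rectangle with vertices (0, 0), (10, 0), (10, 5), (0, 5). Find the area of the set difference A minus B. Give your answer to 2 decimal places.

|A| = 95, |A∩B| = 31.
|A ∖ B| = |A| − |A∩B| = 95 − 31 = 64.00.

64.00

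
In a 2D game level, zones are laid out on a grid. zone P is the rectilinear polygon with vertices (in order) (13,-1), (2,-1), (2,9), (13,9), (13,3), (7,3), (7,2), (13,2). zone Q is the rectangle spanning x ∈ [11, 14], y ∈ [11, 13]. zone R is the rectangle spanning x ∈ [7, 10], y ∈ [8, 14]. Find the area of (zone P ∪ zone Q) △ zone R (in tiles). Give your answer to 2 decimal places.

122.00

|zone P ∪ zone Q| = 110.
|(zone P ∪ zone Q) ∩ zone R| = 3.
|(zone P ∪ zone Q) △ zone R| = 110 + 18 − 6 = 122.00.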